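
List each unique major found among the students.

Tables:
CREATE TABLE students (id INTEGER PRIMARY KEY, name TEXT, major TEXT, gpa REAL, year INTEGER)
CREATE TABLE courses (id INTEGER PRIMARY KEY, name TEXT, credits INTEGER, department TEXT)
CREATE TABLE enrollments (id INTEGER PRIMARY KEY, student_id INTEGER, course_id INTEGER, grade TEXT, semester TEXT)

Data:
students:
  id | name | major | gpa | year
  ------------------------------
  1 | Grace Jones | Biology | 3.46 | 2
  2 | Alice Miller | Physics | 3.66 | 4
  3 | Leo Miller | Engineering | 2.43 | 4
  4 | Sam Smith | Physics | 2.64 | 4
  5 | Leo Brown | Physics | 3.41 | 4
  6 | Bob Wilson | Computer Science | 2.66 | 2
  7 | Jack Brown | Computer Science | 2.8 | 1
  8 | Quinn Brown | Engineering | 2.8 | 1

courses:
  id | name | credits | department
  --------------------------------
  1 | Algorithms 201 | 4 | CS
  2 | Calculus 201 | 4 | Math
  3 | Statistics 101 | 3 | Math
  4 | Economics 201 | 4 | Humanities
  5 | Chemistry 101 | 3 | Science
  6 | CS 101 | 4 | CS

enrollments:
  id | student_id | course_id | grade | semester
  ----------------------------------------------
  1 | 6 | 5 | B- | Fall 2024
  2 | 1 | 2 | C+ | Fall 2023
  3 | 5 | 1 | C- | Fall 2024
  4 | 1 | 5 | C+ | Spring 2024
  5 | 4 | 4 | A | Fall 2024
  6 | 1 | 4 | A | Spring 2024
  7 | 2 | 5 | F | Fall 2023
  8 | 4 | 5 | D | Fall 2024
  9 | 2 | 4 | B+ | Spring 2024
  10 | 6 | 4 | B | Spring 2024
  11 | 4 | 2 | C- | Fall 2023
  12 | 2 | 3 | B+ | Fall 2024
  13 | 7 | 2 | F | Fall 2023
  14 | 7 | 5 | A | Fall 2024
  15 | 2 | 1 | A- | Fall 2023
SELECT DISTINCT major FROM students

Execution result:
major
Biology
Physics
Engineering
Computer Science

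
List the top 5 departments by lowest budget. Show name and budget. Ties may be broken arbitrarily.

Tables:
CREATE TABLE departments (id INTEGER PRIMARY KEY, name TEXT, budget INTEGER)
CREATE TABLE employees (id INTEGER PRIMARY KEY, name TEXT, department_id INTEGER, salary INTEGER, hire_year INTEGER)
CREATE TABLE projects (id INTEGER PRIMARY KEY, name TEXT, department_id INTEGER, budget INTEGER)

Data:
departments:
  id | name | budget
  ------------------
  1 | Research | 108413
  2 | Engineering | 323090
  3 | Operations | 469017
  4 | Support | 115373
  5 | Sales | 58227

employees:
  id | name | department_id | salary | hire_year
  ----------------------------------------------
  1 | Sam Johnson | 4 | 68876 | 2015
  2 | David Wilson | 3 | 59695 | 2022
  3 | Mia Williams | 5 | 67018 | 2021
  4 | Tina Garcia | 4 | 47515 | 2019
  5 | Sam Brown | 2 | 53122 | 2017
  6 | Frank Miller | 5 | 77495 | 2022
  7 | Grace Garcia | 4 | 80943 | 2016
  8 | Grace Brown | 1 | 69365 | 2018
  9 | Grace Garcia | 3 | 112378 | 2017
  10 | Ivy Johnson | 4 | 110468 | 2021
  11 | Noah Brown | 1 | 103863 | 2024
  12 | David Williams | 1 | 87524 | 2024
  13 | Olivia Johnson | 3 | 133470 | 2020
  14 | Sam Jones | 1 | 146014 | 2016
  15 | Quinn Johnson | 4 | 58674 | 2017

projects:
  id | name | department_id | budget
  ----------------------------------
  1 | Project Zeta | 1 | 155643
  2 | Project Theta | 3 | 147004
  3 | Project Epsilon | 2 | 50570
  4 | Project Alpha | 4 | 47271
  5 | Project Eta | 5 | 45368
SELECT name, budget FROM departments ORDER BY budget ASC LIMIT 5

Execution result:
name | budget
Sales | 58227
Research | 108413
Support | 115373
Engineering | 323090
Operations | 469017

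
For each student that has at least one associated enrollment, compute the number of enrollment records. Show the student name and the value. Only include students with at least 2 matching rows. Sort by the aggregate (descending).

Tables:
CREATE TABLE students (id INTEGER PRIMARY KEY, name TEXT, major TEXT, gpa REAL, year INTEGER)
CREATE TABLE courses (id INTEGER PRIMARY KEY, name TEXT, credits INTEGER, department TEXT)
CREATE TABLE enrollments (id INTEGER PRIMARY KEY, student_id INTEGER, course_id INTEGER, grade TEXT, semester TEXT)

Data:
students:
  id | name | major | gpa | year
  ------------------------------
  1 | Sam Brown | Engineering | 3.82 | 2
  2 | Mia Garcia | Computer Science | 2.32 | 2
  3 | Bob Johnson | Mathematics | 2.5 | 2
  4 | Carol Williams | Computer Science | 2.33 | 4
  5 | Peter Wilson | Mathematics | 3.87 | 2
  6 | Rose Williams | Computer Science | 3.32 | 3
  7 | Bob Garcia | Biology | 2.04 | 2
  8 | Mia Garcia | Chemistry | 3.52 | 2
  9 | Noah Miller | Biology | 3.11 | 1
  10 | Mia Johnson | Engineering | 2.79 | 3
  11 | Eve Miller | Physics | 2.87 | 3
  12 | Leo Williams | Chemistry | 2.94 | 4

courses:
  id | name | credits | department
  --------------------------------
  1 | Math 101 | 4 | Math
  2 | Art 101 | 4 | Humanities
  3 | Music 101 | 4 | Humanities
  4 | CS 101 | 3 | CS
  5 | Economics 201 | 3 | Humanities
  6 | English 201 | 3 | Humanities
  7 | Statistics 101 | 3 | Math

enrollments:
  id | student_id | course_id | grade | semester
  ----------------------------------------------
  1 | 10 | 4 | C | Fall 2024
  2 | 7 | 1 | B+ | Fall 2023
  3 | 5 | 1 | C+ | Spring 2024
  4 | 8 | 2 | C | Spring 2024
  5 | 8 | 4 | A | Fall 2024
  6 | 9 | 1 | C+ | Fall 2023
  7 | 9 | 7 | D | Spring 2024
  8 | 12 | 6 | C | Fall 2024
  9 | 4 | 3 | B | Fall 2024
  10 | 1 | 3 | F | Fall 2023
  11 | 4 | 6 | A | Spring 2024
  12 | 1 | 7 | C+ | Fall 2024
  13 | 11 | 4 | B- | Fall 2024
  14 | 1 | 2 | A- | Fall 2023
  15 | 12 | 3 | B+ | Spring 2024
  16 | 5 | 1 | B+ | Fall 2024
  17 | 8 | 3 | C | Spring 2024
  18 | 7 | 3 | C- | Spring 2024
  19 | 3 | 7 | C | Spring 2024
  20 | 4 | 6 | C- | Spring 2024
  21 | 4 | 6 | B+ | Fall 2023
SELECT p.name, COUNT(*) AS n FROM enrollments c JOIN students p ON c.student_id = p.id GROUP BY p.id, p.name HAVING COUNT(*) >= 2 ORDER BY n DESC

Execution result:
name | n
Carol Williams | 4
Sam Brown | 3
Mia Garcia | 3
Peter Wilson | 2
Bob Garcia | 2
Noah Miller | 2
Leo Williams | 2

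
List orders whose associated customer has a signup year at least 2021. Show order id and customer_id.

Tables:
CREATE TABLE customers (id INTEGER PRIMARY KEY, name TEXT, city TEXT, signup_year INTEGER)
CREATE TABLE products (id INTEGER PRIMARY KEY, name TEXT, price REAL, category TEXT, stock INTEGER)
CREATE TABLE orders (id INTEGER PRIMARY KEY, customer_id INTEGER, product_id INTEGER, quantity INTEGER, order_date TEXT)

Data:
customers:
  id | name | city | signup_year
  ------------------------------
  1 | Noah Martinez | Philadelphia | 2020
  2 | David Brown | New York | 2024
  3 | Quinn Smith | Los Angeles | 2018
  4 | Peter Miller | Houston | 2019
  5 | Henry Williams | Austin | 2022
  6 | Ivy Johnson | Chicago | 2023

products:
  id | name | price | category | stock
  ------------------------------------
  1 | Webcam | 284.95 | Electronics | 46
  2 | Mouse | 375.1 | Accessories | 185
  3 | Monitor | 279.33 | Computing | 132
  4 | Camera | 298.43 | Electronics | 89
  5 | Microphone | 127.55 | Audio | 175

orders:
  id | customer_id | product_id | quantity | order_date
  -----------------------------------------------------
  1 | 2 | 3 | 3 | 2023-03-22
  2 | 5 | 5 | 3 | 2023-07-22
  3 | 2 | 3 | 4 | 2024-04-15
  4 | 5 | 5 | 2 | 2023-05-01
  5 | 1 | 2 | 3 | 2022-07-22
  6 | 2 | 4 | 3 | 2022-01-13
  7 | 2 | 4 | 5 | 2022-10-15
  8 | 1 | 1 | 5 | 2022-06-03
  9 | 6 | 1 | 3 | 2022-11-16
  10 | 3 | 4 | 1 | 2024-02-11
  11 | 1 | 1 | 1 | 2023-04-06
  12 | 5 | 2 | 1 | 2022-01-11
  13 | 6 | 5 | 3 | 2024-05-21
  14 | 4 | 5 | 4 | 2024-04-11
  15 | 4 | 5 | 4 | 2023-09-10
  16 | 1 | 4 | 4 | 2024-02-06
SELECT id, customer_id FROM orders WHERE customer_id IN (SELECT id FROM customers WHERE signup_year >= 2021)

Execution result:
id | customer_id
1 | 2
2 | 5
3 | 2
4 | 5
6 | 2
7 | 2
9 | 6
12 | 5
13 | 6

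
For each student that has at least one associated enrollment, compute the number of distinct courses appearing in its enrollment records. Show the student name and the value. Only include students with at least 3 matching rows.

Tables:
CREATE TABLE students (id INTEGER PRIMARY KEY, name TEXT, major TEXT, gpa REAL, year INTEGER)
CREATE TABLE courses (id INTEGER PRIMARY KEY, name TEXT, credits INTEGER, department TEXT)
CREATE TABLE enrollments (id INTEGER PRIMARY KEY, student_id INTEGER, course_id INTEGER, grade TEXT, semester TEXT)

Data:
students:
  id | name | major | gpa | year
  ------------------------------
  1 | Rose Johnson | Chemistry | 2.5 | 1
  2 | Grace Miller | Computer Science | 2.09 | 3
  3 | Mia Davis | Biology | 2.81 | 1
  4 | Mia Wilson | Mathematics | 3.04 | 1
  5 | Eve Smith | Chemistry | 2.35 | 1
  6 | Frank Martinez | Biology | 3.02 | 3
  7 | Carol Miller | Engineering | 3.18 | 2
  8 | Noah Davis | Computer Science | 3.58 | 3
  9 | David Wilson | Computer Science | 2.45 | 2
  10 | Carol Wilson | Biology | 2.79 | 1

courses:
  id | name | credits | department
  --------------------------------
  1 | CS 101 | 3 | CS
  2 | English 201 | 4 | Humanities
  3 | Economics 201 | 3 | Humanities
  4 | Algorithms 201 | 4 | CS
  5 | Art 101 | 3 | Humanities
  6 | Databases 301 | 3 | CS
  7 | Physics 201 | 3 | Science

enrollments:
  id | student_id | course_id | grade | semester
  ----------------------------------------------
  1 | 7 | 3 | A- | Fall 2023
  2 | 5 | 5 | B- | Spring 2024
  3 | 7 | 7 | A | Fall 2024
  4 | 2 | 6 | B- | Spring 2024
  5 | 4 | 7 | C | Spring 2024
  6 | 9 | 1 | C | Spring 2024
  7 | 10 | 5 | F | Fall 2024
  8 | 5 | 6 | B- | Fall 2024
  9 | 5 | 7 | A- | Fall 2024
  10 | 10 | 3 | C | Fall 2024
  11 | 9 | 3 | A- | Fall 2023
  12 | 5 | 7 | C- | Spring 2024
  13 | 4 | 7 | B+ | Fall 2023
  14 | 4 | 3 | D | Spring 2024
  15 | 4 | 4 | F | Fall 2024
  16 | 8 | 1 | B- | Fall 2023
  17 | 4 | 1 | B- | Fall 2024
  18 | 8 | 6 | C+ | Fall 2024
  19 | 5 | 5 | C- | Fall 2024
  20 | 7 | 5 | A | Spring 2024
SELECT p.name, COUNT(DISTINCT c.course_id) AS distinct_course_count FROM enrollments c JOIN students p ON c.student_id = p.id GROUP BY p.id, p.name HAVING COUNT(*) >= 3

Execution result:
name | distinct_course_count
Mia Wilson | 4
Eve Smith | 3
Carol Miller | 3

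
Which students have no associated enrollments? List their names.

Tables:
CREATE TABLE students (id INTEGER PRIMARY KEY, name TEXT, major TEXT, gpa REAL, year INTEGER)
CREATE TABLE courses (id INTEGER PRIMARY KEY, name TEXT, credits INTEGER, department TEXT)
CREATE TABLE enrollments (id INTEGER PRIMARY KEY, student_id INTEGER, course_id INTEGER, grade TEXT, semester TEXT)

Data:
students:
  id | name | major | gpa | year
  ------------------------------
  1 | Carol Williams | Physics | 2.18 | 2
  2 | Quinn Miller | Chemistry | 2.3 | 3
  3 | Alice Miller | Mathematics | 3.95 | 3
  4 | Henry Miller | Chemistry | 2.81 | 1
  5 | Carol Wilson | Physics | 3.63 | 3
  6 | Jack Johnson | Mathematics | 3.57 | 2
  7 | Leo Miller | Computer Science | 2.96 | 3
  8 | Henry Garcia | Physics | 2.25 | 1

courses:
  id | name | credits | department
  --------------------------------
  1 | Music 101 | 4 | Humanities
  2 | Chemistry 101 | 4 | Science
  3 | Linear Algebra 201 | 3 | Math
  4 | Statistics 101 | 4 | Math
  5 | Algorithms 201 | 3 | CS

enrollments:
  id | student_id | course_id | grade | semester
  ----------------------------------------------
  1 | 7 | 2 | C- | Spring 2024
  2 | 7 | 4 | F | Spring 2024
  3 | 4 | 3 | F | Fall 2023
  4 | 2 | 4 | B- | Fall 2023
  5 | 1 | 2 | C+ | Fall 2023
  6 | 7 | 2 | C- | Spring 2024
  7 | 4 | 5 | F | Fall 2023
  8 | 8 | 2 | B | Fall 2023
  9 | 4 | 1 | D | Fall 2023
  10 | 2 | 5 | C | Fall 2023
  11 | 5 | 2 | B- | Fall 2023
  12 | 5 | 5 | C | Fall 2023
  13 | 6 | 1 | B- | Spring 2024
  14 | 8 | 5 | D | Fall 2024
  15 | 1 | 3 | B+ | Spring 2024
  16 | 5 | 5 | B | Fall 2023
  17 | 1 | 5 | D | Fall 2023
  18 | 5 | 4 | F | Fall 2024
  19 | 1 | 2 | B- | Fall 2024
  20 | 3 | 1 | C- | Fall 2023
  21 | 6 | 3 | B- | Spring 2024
SELECT p.name FROM students p LEFT JOIN enrollments c ON c.student_id = p.id WHERE c.id IS NULL

Execution result:
(no rows)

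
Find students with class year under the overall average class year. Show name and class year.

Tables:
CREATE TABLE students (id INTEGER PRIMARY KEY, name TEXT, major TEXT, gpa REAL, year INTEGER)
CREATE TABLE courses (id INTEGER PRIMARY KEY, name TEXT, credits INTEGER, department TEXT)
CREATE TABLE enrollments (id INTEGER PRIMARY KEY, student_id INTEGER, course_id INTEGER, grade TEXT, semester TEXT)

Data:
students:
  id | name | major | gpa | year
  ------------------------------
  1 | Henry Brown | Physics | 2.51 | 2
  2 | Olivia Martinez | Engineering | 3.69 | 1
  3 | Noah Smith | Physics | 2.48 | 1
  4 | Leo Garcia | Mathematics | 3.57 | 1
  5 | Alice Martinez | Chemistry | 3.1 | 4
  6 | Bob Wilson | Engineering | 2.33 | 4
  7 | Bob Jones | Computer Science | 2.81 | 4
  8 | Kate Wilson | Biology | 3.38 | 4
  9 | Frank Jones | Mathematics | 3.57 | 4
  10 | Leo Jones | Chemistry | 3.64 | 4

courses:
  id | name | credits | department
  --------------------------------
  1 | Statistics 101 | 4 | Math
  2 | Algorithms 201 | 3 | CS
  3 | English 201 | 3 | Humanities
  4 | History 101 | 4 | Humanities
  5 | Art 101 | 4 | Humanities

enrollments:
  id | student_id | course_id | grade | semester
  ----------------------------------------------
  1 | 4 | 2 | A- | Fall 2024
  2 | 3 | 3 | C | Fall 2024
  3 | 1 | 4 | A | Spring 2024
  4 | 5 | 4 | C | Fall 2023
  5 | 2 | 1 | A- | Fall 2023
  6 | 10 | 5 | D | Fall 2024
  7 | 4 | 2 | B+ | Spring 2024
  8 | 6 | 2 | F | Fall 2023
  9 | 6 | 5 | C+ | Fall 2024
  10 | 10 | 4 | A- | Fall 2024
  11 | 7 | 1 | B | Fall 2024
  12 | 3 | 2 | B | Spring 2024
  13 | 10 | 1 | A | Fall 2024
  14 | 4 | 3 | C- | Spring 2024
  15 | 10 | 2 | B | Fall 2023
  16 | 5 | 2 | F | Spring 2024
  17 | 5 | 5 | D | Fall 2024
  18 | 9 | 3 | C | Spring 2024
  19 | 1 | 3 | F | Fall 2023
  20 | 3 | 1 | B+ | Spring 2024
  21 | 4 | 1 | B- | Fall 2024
SELECT name, year FROM students WHERE year < (SELECT AVG(year) FROM students)

Execution result:
name | year
Henry Brown | 2
Olivia Martinez | 1
Noah Smith | 1
Leo Garcia | 1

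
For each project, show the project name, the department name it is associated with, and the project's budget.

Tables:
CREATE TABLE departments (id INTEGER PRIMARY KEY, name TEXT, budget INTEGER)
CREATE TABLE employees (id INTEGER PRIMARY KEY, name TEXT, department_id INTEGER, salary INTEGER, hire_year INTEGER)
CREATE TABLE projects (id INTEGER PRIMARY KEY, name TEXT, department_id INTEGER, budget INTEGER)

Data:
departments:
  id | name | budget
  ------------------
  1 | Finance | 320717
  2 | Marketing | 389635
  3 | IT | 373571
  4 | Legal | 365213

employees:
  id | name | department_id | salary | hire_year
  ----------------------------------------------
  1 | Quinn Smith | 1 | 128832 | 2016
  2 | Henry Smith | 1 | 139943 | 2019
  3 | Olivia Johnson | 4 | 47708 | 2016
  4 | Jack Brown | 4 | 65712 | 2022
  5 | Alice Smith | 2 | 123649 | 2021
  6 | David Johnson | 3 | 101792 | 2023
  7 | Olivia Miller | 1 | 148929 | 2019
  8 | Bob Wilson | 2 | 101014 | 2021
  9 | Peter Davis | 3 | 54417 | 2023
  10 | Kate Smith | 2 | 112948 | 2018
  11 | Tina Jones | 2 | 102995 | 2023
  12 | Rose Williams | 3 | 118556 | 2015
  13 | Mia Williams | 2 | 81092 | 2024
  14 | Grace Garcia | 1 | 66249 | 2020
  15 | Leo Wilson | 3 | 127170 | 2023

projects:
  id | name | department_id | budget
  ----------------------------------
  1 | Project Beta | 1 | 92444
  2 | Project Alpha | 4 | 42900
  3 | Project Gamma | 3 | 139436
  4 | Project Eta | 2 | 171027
SELECT c.name, p.name AS department, c.budget FROM projects c JOIN departments p ON c.department_id = p.id

Execution result:
name | department | budget
Project Beta | Finance | 92444
Project Alpha | Legal | 42900
Project Gamma | IT | 139436
Project Eta | Marketing | 171027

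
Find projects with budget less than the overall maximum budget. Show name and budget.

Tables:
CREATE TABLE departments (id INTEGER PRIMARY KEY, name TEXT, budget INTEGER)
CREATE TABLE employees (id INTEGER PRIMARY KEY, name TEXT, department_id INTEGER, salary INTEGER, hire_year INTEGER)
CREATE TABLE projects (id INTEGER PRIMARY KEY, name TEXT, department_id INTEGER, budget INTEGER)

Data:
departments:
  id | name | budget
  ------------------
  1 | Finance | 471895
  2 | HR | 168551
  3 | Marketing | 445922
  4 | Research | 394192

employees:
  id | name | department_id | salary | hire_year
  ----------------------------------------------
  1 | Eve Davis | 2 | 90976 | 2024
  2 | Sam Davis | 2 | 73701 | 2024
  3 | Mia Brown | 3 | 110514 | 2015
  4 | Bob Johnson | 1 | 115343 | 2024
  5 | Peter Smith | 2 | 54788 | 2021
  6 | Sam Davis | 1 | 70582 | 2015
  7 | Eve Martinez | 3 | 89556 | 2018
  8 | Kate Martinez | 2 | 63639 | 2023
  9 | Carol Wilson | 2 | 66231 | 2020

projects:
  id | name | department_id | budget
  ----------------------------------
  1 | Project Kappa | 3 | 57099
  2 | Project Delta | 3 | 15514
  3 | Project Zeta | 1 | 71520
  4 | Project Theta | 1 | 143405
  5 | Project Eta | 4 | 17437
SELECT name, budget FROM projects WHERE budget < (SELECT MAX(budget) FROM projects)

Execution result:
name | budget
Project Kappa | 57099
Project Delta | 15514
Project Zeta | 71520
Project Eta | 17437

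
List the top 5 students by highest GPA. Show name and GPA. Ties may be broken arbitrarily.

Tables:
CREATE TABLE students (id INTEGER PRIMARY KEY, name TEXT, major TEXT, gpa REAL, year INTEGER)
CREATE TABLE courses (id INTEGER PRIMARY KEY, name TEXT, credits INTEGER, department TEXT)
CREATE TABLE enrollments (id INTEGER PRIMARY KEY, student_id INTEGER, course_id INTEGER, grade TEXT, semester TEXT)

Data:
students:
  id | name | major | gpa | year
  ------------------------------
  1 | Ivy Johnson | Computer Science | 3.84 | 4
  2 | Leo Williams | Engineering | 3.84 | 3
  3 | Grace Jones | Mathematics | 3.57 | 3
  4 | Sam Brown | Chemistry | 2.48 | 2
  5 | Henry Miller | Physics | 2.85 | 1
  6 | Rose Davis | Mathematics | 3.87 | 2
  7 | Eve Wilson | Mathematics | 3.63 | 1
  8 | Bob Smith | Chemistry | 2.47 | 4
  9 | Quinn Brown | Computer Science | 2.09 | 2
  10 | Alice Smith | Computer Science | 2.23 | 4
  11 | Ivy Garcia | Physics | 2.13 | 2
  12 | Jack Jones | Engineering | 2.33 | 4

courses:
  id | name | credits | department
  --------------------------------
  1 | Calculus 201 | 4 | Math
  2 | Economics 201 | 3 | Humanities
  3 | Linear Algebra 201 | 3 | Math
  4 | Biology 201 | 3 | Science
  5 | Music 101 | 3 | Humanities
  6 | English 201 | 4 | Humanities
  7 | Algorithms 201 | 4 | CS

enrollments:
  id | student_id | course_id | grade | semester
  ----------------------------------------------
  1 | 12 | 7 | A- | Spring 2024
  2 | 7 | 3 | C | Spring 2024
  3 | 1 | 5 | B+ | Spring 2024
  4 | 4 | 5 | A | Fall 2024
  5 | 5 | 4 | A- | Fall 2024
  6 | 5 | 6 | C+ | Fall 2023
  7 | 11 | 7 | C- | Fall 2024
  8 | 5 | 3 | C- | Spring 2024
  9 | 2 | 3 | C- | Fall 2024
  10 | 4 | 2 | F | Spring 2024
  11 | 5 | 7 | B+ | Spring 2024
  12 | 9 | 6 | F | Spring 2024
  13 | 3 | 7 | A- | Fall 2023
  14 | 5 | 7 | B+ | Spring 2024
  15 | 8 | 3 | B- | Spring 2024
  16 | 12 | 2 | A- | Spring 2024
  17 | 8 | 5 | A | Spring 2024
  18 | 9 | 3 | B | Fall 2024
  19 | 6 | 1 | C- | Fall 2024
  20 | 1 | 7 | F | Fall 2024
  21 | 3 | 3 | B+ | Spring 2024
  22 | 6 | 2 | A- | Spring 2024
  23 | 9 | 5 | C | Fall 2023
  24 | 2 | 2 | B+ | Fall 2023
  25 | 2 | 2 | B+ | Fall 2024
SELECT name, gpa FROM students ORDER BY gpa DESC LIMIT 5

Execution result:
name | gpa
Rose Davis | 3.87
Ivy Johnson | 3.84
Leo Williams | 3.84
Eve Wilson | 3.63
Grace Jones | 3.57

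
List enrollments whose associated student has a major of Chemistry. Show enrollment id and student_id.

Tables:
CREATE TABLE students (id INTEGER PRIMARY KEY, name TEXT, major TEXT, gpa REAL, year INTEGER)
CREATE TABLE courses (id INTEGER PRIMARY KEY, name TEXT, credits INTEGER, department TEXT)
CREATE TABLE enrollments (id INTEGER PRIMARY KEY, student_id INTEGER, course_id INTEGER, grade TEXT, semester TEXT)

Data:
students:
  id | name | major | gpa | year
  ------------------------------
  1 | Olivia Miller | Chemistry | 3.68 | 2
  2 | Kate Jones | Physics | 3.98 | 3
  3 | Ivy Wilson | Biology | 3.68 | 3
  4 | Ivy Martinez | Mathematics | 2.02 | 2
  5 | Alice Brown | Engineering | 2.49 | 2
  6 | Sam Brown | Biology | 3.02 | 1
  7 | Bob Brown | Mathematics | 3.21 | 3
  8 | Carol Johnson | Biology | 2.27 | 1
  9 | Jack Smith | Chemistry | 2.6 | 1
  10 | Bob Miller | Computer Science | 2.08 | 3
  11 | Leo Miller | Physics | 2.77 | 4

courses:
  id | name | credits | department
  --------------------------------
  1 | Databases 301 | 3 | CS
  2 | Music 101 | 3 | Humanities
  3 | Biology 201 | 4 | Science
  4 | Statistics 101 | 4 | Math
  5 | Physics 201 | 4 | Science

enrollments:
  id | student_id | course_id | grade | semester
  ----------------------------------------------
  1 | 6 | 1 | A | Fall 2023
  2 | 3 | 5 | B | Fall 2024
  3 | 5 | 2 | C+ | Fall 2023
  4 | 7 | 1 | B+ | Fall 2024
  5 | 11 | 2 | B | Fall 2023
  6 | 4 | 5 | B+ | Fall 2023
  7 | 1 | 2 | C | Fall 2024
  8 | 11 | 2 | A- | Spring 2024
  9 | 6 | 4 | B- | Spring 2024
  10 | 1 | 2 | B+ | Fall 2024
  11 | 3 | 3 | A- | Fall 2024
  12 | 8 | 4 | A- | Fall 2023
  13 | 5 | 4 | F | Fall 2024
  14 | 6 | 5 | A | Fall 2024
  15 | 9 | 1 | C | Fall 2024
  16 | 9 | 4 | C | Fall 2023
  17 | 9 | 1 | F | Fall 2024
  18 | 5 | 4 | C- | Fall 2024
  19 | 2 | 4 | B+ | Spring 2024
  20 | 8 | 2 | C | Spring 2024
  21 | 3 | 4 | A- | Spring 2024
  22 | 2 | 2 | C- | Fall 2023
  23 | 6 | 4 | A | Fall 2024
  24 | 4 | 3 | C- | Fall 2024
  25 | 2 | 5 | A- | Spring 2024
SELECT id, student_id FROM enrollments WHERE student_id IN (SELECT id FROM students WHERE major = 'Chemistry')

Execution result:
id | student_id
7 | 1
10 | 1
15 | 9
16 | 9
17 | 9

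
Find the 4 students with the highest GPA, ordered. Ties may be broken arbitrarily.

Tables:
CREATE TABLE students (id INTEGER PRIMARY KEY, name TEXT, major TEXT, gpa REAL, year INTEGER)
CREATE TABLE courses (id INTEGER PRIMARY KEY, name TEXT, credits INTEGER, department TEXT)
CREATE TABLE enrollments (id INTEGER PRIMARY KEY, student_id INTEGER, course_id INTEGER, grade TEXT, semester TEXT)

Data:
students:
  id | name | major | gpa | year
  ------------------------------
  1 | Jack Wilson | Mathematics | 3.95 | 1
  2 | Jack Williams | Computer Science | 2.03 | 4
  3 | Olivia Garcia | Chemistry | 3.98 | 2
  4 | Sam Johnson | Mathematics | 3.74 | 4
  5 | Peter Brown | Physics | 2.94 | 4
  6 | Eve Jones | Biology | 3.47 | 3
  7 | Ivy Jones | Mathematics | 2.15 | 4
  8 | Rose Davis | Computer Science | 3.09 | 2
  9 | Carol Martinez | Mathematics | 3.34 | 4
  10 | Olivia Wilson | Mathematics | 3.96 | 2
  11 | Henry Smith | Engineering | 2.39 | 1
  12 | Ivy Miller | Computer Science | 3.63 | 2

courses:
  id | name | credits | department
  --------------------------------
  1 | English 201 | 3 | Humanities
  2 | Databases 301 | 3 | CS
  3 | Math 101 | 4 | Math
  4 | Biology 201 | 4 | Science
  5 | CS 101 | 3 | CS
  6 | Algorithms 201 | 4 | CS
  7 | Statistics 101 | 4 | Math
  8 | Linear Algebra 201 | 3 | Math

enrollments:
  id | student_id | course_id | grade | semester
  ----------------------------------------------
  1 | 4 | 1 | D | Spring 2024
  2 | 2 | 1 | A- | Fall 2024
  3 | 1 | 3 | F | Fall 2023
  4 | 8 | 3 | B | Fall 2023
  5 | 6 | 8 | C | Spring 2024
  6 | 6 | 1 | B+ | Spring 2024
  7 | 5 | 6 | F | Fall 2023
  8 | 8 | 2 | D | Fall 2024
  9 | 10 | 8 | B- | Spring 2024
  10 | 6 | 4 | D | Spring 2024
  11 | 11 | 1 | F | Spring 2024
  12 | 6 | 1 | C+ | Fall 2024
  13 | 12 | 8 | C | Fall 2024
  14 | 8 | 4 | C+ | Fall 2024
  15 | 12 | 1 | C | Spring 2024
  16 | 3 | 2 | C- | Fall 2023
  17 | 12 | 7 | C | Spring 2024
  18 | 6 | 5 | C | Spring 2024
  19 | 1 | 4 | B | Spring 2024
SELECT name, gpa FROM students ORDER BY gpa DESC LIMIT 4

Execution result:
name | gpa
Olivia Garcia | 3.98
Olivia Wilson | 3.96
Jack Wilson | 3.95
Sam Johnson | 3.74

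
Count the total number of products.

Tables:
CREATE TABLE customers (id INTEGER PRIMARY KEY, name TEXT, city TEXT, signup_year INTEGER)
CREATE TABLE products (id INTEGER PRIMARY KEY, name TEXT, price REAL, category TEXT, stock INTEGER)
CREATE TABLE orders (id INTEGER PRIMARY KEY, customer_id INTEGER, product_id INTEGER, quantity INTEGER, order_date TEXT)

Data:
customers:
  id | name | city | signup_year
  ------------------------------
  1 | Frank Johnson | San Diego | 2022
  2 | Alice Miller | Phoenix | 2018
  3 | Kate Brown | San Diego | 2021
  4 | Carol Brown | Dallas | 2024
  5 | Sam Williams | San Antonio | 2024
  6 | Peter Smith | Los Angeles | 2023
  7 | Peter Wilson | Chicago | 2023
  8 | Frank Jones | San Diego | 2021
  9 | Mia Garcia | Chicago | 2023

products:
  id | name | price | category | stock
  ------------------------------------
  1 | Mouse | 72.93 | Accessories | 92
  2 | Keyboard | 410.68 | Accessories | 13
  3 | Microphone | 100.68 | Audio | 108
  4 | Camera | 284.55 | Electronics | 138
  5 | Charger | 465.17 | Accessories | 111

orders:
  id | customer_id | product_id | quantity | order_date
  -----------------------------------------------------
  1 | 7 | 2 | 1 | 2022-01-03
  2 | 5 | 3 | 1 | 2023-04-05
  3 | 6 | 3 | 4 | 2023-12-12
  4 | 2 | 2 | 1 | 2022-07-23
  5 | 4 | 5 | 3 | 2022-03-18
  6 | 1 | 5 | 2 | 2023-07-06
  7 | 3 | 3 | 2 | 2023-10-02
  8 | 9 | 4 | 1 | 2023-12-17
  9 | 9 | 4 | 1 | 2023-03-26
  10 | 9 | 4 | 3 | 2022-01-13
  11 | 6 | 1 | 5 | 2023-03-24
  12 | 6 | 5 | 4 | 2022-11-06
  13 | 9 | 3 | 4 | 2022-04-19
SELECT COUNT(*) FROM products

Execution result:
5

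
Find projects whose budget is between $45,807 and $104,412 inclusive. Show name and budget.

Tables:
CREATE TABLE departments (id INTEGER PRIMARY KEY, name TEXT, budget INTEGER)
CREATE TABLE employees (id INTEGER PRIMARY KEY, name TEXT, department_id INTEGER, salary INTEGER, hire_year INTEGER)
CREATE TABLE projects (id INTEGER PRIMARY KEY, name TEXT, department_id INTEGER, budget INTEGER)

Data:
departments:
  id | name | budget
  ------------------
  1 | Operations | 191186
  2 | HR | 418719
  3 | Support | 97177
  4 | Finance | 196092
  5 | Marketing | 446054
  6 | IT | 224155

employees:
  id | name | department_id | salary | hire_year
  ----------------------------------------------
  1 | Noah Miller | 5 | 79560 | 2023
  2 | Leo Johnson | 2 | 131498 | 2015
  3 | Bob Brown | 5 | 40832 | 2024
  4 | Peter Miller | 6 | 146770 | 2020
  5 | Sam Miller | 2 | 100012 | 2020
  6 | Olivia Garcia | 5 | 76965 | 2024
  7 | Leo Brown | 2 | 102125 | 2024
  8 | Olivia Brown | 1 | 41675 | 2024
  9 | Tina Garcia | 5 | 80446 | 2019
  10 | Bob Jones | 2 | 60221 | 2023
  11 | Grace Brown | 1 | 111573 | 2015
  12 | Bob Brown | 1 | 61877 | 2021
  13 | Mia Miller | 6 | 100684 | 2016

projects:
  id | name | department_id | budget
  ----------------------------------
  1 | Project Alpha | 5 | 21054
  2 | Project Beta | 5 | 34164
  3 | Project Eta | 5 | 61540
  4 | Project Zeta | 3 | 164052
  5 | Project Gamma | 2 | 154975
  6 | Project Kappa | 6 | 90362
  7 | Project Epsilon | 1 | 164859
SELECT name, budget FROM projects WHERE budget BETWEEN 45807 AND 104412

Execution result:
name | budget
Project Eta | 61540
Project Kappa | 90362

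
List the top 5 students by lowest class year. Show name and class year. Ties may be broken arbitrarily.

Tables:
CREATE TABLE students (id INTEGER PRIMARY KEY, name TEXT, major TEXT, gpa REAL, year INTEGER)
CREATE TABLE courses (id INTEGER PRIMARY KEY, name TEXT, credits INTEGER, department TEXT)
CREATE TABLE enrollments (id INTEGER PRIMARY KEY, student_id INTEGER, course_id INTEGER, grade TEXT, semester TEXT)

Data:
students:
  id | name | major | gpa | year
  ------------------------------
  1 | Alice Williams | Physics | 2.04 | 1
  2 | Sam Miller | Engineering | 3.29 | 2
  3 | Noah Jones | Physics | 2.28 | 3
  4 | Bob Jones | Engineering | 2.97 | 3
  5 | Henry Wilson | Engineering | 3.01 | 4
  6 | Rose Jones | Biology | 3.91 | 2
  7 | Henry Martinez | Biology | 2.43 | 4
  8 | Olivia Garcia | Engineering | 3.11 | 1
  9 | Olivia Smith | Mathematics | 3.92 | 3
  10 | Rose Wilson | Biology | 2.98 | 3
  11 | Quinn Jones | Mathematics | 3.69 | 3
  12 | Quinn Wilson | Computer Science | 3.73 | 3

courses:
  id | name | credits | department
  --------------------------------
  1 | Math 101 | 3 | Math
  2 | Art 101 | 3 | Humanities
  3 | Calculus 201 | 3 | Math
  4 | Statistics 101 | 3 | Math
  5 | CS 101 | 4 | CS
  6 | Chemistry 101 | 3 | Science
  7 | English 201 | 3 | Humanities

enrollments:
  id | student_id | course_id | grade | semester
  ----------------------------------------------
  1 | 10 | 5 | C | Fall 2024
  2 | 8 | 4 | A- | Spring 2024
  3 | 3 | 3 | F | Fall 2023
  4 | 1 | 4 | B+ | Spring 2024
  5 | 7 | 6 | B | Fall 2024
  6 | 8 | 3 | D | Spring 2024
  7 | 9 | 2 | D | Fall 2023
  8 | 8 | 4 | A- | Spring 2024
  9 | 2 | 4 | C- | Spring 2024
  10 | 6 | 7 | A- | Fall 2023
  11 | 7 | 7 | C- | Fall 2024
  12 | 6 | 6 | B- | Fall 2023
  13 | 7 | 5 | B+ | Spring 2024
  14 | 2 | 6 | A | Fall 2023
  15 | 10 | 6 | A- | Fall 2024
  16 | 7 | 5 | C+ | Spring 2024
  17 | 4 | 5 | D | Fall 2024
SELECT name, year FROM students ORDER BY year ASC LIMIT 5

Execution result:
name | year
Alice Williams | 1
Olivia Garcia | 1
Sam Miller | 2
Rose Jones | 2
Noah Jones | 3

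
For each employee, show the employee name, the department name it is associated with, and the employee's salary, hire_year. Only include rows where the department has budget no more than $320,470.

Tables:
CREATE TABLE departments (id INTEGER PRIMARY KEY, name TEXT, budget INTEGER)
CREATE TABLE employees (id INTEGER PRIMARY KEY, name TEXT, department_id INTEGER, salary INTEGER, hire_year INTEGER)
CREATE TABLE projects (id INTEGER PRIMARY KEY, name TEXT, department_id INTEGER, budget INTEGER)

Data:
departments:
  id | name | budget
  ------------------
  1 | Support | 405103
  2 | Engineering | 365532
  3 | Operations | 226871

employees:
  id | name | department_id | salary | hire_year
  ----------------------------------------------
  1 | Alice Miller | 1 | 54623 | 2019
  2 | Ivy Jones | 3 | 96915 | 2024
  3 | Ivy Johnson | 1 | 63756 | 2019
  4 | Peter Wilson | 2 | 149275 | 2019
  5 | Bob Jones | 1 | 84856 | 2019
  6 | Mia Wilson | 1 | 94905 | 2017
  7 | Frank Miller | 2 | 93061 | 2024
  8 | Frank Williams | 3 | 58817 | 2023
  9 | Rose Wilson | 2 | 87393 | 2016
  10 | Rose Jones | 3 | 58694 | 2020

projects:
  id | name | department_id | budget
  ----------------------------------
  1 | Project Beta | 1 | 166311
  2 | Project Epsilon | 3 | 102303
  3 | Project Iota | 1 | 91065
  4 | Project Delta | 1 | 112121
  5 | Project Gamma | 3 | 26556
SELECT c.name, p.name AS department, c.salary, c.hire_year FROM employees c JOIN departments p ON c.department_id = p.id WHERE p.budget <= 320470

Execution result:
name | department | salary | hire_year
Ivy Jones | Operations | 96915 | 2024
Frank Williams | Operations | 58817 | 2023
Rose Jones | Operations | 58694 | 2020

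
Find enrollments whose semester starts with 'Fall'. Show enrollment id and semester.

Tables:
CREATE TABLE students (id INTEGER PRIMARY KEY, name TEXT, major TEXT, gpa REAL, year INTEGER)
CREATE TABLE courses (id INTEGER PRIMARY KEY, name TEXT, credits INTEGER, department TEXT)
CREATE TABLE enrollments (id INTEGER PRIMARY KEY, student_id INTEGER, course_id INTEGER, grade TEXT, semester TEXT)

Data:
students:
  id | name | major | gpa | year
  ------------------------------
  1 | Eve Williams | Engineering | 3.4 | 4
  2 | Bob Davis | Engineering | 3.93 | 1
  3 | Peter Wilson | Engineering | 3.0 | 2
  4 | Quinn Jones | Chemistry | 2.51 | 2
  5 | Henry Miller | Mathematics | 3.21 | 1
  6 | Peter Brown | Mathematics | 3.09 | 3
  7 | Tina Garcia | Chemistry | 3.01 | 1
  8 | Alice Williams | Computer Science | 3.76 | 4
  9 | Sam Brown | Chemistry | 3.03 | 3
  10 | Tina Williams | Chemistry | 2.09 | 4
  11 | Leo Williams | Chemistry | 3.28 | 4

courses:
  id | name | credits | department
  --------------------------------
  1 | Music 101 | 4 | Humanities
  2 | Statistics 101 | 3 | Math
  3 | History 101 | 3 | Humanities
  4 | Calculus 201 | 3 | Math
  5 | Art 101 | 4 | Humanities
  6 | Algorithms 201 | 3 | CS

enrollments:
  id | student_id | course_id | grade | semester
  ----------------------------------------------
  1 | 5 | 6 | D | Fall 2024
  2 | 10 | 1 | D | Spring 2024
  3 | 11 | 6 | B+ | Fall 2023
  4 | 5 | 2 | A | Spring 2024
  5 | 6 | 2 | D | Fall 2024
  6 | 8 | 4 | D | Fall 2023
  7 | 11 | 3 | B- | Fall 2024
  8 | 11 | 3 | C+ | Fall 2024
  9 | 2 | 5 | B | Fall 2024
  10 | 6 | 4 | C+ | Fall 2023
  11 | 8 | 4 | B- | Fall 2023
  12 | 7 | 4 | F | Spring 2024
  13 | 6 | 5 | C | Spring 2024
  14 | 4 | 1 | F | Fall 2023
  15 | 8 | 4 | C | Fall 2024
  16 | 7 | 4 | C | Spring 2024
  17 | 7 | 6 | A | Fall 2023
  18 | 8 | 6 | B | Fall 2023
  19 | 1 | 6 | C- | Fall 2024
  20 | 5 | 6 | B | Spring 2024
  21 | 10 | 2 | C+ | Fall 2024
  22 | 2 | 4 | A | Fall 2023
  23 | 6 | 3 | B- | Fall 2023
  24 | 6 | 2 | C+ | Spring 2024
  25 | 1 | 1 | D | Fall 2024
SELECT id, semester FROM enrollments WHERE semester LIKE 'Fall%'

Execution result:
id | semester
1 | Fall 2024
3 | Fall 2023
5 | Fall 2024
6 | Fall 2023
7 | Fall 2024
8 | Fall 2024
9 | Fall 2024
10 | Fall 2023
11 | Fall 2023
14 | Fall 2023
15 | Fall 2024
17 | Fall 2023
18 | Fall 2023
19 | Fall 2024
21 | Fall 2024
22 | Fall 2023
23 | Fall 2023
25 | Fall 2024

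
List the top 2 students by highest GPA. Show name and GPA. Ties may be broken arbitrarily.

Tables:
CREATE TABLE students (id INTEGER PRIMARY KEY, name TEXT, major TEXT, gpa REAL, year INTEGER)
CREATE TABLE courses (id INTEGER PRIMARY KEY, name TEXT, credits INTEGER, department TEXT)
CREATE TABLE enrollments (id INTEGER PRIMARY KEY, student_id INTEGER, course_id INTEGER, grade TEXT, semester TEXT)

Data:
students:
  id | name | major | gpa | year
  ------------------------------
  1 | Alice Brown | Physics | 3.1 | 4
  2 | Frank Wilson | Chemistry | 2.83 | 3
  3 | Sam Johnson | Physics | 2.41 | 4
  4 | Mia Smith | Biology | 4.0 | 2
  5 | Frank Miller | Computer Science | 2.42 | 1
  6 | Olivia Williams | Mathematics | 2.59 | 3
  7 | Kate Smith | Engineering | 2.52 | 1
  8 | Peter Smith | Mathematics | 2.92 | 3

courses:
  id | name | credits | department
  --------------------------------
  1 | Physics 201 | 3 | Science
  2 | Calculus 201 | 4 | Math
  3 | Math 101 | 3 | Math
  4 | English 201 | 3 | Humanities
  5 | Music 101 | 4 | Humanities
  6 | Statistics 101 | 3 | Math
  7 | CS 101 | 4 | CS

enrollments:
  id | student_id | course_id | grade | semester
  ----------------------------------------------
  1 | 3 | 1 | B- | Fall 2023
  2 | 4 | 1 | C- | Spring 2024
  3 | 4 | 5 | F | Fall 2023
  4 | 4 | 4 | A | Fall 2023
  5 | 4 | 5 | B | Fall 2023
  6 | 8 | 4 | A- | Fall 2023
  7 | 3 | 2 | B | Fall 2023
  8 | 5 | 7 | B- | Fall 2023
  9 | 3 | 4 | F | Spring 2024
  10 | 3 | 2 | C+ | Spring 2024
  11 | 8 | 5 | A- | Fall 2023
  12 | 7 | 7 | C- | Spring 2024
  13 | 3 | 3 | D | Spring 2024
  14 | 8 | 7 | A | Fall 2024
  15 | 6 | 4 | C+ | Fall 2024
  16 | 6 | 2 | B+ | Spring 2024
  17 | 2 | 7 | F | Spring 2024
SELECT name, gpa FROM students ORDER BY gpa DESC LIMIT 2

Execution result:
name | gpa
Mia Smith | 4.00
Alice Brown | 3.10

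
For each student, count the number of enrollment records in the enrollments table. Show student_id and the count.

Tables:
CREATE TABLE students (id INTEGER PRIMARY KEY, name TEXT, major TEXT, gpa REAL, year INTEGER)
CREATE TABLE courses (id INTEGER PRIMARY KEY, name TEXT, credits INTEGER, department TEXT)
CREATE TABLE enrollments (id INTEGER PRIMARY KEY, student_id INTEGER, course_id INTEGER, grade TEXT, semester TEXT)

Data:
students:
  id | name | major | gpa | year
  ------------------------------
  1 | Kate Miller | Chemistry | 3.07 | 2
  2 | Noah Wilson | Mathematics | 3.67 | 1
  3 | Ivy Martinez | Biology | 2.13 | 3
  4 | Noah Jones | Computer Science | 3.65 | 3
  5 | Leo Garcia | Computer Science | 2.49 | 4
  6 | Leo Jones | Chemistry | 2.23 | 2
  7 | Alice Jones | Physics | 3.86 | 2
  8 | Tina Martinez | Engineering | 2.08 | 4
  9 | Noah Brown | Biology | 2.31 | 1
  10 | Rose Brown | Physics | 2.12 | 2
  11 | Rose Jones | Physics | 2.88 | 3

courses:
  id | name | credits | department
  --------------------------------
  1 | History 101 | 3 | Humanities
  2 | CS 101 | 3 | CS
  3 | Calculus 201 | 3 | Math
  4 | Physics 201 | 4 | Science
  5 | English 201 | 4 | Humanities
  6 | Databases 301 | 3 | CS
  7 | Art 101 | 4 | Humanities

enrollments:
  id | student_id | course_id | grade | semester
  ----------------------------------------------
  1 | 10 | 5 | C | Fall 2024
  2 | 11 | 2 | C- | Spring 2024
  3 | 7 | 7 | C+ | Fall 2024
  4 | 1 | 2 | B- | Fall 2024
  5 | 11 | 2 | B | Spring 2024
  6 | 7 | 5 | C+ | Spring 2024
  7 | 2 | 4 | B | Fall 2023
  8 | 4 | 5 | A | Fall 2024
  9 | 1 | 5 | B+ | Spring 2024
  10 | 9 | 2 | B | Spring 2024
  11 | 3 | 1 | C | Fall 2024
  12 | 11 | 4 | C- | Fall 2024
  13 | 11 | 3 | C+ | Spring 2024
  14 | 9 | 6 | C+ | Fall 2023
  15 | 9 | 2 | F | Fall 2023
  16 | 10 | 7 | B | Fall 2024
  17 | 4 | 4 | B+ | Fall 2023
SELECT student_id, COUNT(*) AS enrollment_count FROM enrollments GROUP BY student_id

Execution result:
student_id | enrollment_count
1 | 2
2 | 1
3 | 1
4 | 2
7 | 2
9 | 3
10 | 2
11 | 4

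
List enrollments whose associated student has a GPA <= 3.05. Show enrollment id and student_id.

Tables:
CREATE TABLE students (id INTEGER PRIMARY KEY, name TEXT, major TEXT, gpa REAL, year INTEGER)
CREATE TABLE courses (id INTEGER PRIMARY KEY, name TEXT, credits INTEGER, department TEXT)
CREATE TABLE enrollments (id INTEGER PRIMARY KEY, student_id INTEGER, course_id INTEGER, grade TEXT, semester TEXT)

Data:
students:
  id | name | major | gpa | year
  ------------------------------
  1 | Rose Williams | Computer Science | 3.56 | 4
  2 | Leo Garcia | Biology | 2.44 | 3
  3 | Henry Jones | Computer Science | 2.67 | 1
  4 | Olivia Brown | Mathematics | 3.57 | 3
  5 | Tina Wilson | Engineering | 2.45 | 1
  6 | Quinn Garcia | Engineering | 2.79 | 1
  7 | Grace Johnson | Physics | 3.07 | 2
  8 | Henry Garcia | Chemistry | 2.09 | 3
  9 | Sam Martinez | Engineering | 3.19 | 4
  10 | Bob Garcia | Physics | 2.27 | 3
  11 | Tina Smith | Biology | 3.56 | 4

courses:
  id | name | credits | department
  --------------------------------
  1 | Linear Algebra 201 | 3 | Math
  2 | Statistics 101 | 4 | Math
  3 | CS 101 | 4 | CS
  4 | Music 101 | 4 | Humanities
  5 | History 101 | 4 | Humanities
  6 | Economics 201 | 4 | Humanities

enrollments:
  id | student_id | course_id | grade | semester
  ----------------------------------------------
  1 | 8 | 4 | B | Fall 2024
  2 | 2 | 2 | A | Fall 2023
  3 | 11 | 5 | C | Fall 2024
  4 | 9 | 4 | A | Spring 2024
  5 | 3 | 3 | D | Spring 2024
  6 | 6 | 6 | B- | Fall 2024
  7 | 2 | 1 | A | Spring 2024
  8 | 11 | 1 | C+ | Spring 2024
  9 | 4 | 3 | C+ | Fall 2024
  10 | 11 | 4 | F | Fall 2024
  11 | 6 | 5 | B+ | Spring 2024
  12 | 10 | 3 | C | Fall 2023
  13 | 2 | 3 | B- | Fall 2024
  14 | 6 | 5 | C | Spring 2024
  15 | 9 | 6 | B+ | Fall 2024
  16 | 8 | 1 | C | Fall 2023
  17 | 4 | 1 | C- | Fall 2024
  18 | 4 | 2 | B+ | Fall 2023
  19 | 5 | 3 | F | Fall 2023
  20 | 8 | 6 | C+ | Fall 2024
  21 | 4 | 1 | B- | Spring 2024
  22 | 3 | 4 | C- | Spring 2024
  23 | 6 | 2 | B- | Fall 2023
SELECT id, student_id FROM enrollments WHERE student_id IN (SELECT id FROM students WHERE gpa <= 3.05)

Execution result:
id | student_id
1 | 8
2 | 2
5 | 3
6 | 6
7 | 2
11 | 6
12 | 10
13 | 2
14 | 6
16 | 8
19 | 5
20 | 8
22 | 3
23 | 6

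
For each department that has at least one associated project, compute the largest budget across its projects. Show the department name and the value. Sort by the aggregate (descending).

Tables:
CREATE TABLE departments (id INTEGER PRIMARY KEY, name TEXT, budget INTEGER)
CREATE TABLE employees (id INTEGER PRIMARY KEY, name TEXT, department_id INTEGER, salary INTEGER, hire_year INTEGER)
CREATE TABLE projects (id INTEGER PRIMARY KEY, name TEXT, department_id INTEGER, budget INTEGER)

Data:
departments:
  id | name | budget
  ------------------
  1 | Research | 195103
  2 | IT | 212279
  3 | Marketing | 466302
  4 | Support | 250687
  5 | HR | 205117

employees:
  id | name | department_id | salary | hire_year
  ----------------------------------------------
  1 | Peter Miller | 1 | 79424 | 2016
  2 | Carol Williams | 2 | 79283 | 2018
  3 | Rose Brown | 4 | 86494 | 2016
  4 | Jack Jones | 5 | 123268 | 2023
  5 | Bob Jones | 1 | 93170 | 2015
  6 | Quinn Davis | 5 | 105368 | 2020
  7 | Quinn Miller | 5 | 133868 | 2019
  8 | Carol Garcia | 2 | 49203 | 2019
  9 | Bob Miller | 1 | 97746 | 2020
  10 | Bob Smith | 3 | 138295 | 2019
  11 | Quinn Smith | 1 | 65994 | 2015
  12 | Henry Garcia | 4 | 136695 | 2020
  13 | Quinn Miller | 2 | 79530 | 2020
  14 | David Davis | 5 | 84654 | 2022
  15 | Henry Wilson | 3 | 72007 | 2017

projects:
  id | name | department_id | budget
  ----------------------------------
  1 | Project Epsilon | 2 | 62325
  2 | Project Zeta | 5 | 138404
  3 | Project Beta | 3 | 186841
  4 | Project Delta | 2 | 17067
SELECT p.name, MAX(c.budget) AS max_budget FROM projects c JOIN departments p ON c.department_id = p.id GROUP BY p.id, p.name ORDER BY max_budget DESC

Execution result:
name | max_budget
Marketing | 186841
HR | 138404
IT | 62325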